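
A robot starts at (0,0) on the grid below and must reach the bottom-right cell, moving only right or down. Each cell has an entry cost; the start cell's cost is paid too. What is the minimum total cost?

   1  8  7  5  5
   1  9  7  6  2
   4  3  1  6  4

Take [0,0]→[1,0]→[2,0]→[2,1]→[2,2]→[2,3]→[2,4] for a total of 1 + 1 + 4 + 3 + 1 + 6 + 4 = 20.

20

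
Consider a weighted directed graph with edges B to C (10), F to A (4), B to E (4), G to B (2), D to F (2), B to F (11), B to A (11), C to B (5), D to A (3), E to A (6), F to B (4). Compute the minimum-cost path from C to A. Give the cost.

Routes from C to A:
C - B - E - A: 5 + 4 + 6 = 15
C - B - A: 5 + 11 = 16
C - B - F - A: 5 + 11 + 4 = 20
The minimum is 15.

15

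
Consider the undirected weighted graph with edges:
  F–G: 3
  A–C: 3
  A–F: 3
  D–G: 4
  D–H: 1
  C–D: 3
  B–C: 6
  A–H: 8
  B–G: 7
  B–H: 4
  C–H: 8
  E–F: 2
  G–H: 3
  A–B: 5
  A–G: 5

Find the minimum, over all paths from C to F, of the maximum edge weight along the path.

3

Checking several routes:
C-D-G-H-B-A-F: max(3, 4, 3, 4, 5, 3) = 5
C-D-G-F: max(3, 4, 3) = 4
C-D-H-B-A-G-F: max(3, 1, 4, 5, 5, 3) = 5
C-D-G-A-F: max(3, 4, 5, 3) = 5
C-D-H-G-F: max(3, 1, 3, 3) = 3
C-A-F: max(3, 3) = 3
The minimum achievable maximum is 3.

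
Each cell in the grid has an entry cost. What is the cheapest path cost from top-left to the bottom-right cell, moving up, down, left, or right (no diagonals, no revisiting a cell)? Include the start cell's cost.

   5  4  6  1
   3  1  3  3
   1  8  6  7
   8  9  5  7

One optimal route is [0,0]→[1,0]→[1,1]→[1,2]→[1,3]→[2,3]→[3,3].
Its cost is 5 + 3 + 1 + 3 + 3 + 7 + 7 = 29.

29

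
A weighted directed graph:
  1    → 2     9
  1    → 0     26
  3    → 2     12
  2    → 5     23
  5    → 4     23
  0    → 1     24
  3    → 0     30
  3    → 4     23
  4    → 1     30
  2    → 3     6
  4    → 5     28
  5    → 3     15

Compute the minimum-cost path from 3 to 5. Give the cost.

Checking several routes:
3 → 4 → 5: 23 + 28 = 51
3 → 2 → 5: 12 + 23 = 35
3 → 4 → 1 → 2 → 5: 23 + 30 + 9 + 23 = 85
Best route has total 35.

35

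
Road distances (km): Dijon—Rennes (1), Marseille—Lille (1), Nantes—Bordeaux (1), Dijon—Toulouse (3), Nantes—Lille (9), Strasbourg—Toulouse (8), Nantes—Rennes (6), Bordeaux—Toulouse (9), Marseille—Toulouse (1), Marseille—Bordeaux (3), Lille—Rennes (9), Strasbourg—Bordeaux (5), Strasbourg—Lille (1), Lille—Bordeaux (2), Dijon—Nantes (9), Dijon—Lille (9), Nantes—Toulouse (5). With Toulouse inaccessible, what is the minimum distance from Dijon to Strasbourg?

Comparing a few candidate routes:
Dijon → Rennes → Nantes → Bordeaux → Lille → Strasbourg: 1 + 6 + 1 + 2 + 1 = 11
Dijon → Lille → Strasbourg: 9 + 1 = 10
Dijon → Rennes → Lille → Strasbourg: 1 + 9 + 1 = 11
Dijon → Nantes → Bordeaux → Lille → Strasbourg: 9 + 1 + 2 + 1 = 13
Best route has total 10 km.

10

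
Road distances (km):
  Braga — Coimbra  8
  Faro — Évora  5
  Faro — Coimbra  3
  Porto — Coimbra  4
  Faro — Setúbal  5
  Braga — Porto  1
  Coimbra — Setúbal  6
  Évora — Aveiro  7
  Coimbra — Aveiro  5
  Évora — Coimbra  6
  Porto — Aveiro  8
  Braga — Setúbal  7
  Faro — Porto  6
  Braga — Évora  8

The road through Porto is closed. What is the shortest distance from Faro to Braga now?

11

Some routes from Faro to Braga avoiding Porto:
Faro -> Évora -> Braga: 5 + 8 = 13
Faro -> Setúbal -> Braga: 5 + 7 = 12
Faro -> Coimbra -> Braga: 3 + 8 = 11
Shortest: 11 km.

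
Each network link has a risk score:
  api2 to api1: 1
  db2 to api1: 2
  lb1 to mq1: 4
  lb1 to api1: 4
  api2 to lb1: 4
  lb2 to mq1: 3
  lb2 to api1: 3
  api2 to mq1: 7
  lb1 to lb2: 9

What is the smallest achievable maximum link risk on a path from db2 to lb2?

3

A few of the db2→lb2 routes:
db2-api1-lb2: max(2, 3) = 3
db2-api1-lb1-mq1-lb2: max(2, 4, 4, 3) = 4
db2-api1-api2-lb1-mq1-lb2: max(2, 1, 4, 4, 3) = 4
Smallest bottleneck: 3.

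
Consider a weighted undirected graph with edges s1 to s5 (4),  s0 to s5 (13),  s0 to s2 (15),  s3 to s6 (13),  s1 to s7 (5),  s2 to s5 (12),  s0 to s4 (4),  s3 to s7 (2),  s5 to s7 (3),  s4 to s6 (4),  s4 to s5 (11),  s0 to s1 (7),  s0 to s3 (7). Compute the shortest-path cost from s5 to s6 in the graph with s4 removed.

Comparing a few candidate routes:
s5 → s1 → s7 → s3 → s6: 4 + 5 + 2 + 13 = 24
s5 → s7 → s3 → s6: 3 + 2 + 13 = 18
s5 → s1 → s0 → s3 → s6: 4 + 7 + 7 + 13 = 31
Best route has total 18.

18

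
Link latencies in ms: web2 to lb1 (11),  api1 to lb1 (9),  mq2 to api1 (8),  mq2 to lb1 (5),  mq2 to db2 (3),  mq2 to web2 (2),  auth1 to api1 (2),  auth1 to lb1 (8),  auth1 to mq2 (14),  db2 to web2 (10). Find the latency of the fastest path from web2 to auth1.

Some routes from web2 to auth1:
web2 -> mq2 -> lb1 -> auth1: 2 + 5 + 8 = 15
web2 -> mq2 -> api1 -> auth1: 2 + 8 + 2 = 12
web2 -> mq2 -> auth1: 2 + 14 = 16
web2 -> mq2 -> lb1 -> api1 -> auth1: 2 + 5 + 9 + 2 = 18
Shortest: 12 ms.

12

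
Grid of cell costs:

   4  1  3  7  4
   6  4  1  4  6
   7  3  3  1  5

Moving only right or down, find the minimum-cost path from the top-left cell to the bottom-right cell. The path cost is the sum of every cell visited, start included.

Take (0,0) -> (0,1) -> (0,2) -> (1,2) -> (2,2) -> (2,3) -> (2,4) for a total of 4 + 1 + 3 + 1 + 3 + 1 + 5 = 18.

18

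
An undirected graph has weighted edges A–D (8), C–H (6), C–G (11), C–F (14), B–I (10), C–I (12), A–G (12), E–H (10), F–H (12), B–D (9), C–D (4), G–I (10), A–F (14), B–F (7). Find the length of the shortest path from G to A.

Some routes from G to A:
G -> C -> D -> A: 11 + 4 + 8 = 23
G -> A: 12
G -> I -> C -> D -> A: 10 + 12 + 4 + 8 = 34
Best route has total 12.

12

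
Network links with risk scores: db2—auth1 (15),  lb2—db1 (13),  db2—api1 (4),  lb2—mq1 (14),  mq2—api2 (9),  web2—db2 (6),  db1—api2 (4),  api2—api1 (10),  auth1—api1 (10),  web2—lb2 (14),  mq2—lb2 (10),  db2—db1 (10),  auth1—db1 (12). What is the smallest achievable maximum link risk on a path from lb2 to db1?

10

Checking several routes:
lb2 → mq2 → api2 → api1 → auth1 → db1: max(10, 9, 10, 10, 12) = 12
lb2 → db1: max(13) = 13
lb2 → mq2 → api2 → db1: max(10, 9, 4) = 10
lb2 → mq2 → api2 → api1 → db2 → db1: max(10, 9, 10, 4, 10) = 10
Best route has worst link 10.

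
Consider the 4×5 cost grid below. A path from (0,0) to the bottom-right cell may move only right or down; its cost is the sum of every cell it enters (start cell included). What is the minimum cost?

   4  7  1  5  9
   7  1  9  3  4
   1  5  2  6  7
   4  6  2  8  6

35

One optimal route is (0,0)→(0,1)→(1,1)→(2,1)→(2,2)→(3,2)→(3,3)→(3,4).
Its cost is 4 + 7 + 1 + 5 + 2 + 2 + 8 + 6 = 35.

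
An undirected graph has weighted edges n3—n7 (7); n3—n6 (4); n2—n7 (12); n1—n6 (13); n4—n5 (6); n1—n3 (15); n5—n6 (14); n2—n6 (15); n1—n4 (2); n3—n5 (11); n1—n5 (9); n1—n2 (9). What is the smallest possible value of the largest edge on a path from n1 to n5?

A few of the n1→n5 routes:
n1 → n2 → n7 → n3 → n5: max(9, 12, 7, 11) = 12
n1 → n6 → n3 → n5: max(13, 4, 11) = 13
n1 → n6 → n5: max(13, 14) = 14
n1 → n5: max(9) = 9
n1 → n4 → n5: max(2, 6) = 6
n1 → n2 → n7 → n3 → n6 → n5: max(9, 12, 7, 4, 14) = 14
The minimum achievable maximum is 6.

6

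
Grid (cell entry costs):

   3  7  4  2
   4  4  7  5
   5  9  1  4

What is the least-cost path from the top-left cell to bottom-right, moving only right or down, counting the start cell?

Best path: [0,0] -> [1,0] -> [1,1] -> [1,2] -> [2,2] -> [2,3]
Cost: 3 + 4 + 4 + 7 + 1 + 4 = 23

23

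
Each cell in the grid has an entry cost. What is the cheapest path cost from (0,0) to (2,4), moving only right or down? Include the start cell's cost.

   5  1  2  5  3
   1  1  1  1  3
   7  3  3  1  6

16

Cheapest: r0c0 r0c1 r1c1 r1c2 r1c3 r2c3 r2c4
  5 + 1 + 1 + 1 + 1 + 1 + 6 = 16
(Top row then right column would cost 25.)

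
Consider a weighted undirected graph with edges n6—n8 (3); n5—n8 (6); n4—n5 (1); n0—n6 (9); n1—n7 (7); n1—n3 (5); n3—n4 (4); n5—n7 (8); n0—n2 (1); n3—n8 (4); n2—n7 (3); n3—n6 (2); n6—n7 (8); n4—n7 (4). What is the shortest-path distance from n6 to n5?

7

Some routes from n6 to n5:
n6 - n8 - n3 - n4 - n5: 3 + 4 + 4 + 1 = 12
n6 - n8 - n5: 3 + 6 = 9
n6 - n3 - n4 - n5: 2 + 4 + 1 = 7
n6 - n3 - n8 - n5: 2 + 4 + 6 = 12
Best route has total 7.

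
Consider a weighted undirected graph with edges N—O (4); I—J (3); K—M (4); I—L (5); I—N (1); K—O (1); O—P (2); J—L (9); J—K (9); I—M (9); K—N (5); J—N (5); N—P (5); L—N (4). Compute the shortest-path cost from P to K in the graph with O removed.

Some routes from P to K avoiding O:
P - N - J - I - M - K: 5 + 5 + 3 + 9 + 4 = 26
P - N - J - K: 5 + 5 + 9 = 19
P - N - K: 5 + 5 = 10
P - N - L - I - J - K: 5 + 4 + 5 + 3 + 9 = 26
P - N - I - J - K: 5 + 1 + 3 + 9 = 18
P - N - I - M - K: 5 + 1 + 9 + 4 = 19
Shortest: 10.

10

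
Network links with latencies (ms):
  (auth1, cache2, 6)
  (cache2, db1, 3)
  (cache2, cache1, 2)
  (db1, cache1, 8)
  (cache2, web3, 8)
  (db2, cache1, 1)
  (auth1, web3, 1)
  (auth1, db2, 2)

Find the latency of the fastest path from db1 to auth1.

Some routes from db1 to auth1:
db1-cache1-db2-auth1: 8 + 1 + 2 = 11
db1-cache1-cache2-auth1: 8 + 2 + 6 = 16
db1-cache2-auth1: 3 + 6 = 9
db1-cache2-cache1-db2-auth1: 3 + 2 + 1 + 2 = 8
db1-cache2-web3-auth1: 3 + 8 + 1 = 12
Shortest: 8 ms.

8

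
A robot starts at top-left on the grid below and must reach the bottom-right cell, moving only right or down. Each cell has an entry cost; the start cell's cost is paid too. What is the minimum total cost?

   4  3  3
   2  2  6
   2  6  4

18

Take [0,0] [1,0] [1,1] [1,2] [2,2] for a total of 4 + 2 + 2 + 6 + 4 = 18.
(Top row then right column would cost 20.)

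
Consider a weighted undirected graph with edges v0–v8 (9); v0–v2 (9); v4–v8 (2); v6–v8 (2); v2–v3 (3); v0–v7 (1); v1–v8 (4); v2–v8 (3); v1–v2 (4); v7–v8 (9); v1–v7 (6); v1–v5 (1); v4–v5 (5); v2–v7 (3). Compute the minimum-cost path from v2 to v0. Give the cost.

4

Checking several routes:
v2 -> v7 -> v0: 3 + 1 = 4
v2 -> v1 -> v7 -> v0: 4 + 6 + 1 = 11
v2 -> v0: 9
Shortest: 4.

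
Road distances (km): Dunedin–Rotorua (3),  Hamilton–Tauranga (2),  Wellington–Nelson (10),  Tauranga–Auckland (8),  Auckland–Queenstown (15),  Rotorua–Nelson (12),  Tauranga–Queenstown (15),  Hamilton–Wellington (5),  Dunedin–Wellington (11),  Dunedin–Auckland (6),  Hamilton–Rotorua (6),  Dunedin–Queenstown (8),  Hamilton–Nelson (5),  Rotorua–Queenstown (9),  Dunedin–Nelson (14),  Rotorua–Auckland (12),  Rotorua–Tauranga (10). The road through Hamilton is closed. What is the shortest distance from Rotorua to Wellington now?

A few of the Rotorua→Wellington routes:
Rotorua -> Tauranga -> Auckland -> Dunedin -> Wellington: 10 + 8 + 6 + 11 = 35
Rotorua -> Dunedin -> Wellington: 3 + 11 = 14
Rotorua -> Queenstown -> Dunedin -> Wellington: 9 + 8 + 11 = 28
Rotorua -> Auckland -> Dunedin -> Wellington: 12 + 6 + 11 = 29
Rotorua -> Dunedin -> Nelson -> Wellington: 3 + 14 + 10 = 27
Rotorua -> Nelson -> Wellington: 12 + 10 = 22
The minimum is 14 km.

14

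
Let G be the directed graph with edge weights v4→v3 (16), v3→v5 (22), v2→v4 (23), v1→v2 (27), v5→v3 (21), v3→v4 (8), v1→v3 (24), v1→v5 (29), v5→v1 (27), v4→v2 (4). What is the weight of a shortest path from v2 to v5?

61

Routes from v2 to v5:
v2 -> v4 -> v3 -> v5: 23 + 16 + 22 = 61
The minimum is 61.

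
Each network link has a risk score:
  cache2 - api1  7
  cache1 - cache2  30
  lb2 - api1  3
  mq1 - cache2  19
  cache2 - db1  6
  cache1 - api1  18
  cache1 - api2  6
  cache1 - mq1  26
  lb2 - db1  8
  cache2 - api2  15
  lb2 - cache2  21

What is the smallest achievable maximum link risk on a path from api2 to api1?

15

Checking several routes:
api2→cache2→db1→lb2→api1: max(15, 6, 8, 3) = 15
api2→cache2→lb2→api1: max(15, 21, 3) = 21
api2→cache2→api1: max(15, 7) = 15
api2→cache1→api1: max(6, 18) = 18
api2→cache2→mq1→cache1→api1: max(15, 19, 26, 18) = 26
api2→cache1→mq1→cache2→lb2→api1: max(6, 26, 19, 21, 3) = 26
Smallest bottleneck: 15.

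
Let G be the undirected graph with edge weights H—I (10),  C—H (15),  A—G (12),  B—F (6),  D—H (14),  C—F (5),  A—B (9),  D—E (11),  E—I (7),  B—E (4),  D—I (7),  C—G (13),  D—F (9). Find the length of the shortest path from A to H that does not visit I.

35

Checking several routes:
A-G-C-H: 12 + 13 + 15 = 40
A-B-F-C-H: 9 + 6 + 5 + 15 = 35
A-G-C-F-D-H: 12 + 13 + 5 + 9 + 14 = 53
A-B-F-D-H: 9 + 6 + 9 + 14 = 38
A-B-E-D-H: 9 + 4 + 11 + 14 = 38
Shortest: 35.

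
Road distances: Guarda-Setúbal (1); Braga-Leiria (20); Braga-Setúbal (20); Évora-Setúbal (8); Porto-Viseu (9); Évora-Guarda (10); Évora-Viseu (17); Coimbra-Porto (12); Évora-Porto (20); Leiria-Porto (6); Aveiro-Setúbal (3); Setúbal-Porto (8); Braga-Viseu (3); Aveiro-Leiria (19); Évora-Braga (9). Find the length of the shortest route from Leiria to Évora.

22

Checking several routes:
Leiria - Porto - Setúbal - Guarda - Évora: 6 + 8 + 1 + 10 = 25
Leiria - Porto - Évora: 6 + 20 = 26
Leiria - Porto - Setúbal - Évora: 6 + 8 + 8 = 22
Shortest: 22.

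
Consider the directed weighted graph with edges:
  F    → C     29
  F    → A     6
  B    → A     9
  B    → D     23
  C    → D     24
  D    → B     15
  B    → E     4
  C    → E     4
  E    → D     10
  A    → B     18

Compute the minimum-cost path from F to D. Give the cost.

38

Paths from F to D:
F → C → D: 29 + 24 = 53
F → C → E → D: 29 + 4 + 10 = 43
F → A → B → D: 6 + 18 + 23 = 47
F → A → B → E → D: 6 + 18 + 4 + 10 = 38
The minimum is 38.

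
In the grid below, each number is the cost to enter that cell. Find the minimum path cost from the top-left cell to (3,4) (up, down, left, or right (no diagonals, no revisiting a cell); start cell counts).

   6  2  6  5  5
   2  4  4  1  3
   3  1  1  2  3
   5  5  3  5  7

Take [0,0] [1,0] [2,0] [2,1] [2,2] [2,3] [2,4] [3,4] for a total of 6 + 2 + 3 + 1 + 1 + 2 + 3 + 7 = 25.

25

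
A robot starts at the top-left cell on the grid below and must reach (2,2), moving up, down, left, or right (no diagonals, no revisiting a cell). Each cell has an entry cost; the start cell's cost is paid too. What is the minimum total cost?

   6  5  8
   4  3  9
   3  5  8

26

Path [0,0] → [1,0] → [1,1] → [2,1] → [2,2]: 6 + 4 + 3 + 5 + 8 = 26.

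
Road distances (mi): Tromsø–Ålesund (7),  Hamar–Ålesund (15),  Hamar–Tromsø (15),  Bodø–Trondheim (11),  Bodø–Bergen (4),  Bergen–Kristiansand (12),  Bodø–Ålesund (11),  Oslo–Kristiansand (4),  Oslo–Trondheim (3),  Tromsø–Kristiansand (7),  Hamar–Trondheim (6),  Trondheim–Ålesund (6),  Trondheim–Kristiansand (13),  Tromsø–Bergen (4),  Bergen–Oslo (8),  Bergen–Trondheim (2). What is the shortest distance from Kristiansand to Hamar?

13

Some routes from Kristiansand to Hamar:
Kristiansand-Tromsø-Bergen-Trondheim-Hamar: 7 + 4 + 2 + 6 = 19
Kristiansand-Bergen-Trondheim-Hamar: 12 + 2 + 6 = 20
Kristiansand-Oslo-Trondheim-Hamar: 4 + 3 + 6 = 13
Kristiansand-Trondheim-Hamar: 13 + 6 = 19
The minimum is 13 mi.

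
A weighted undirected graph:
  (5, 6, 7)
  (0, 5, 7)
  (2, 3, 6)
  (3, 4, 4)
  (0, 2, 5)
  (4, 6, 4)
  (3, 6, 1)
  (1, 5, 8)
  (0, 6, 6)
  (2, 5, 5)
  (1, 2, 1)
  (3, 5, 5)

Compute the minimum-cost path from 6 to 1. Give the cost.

Checking several routes:
6 → 0 → 2 → 1: 6 + 5 + 1 = 12
6 → 3 → 5 → 1: 1 + 5 + 8 = 14
6 → 3 → 2 → 1: 1 + 6 + 1 = 8
6 → 3 → 5 → 2 → 1: 1 + 5 + 5 + 1 = 12
6 → 5 → 2 → 1: 7 + 5 + 1 = 13
The minimum is 8.

8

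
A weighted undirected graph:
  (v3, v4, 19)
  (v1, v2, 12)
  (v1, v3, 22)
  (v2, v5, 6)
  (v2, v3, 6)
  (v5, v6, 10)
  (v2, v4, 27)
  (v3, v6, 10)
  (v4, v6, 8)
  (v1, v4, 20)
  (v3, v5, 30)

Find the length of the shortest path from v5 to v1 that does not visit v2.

Comparing a few candidate routes:
v5 → v6 → v3 → v1: 10 + 10 + 22 = 42
v5 → v6 → v3 → v4 → v1: 10 + 10 + 19 + 20 = 59
v5 → v6 → v4 → v3 → v1: 10 + 8 + 19 + 22 = 59
v5 → v6 → v4 → v1: 10 + 8 + 20 = 38
v5 → v3 → v1: 30 + 22 = 52
The minimum is 38.

38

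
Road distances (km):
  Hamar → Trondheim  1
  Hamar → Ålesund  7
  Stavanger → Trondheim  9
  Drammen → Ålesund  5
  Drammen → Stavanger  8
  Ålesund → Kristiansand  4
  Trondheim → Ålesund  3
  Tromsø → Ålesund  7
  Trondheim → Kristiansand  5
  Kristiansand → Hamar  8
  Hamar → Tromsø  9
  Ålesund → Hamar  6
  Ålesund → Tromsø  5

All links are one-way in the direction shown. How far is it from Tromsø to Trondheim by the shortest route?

Candidate routes:
Tromsø - Ålesund - Kristiansand - Hamar - Trondheim: 7 + 4 + 8 + 1 = 20
Tromsø - Ålesund - Hamar - Trondheim: 7 + 6 + 1 = 14
The minimum is 14 km.

14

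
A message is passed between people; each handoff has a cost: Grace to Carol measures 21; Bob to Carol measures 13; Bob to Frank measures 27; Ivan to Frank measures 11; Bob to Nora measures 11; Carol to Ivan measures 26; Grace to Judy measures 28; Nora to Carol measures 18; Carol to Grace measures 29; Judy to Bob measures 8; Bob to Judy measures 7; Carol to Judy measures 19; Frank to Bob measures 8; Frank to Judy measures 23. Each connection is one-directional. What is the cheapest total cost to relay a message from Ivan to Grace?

61

Candidate routes:
Ivan→Frank→Judy→Bob→Carol→Grace: 11 + 23 + 8 + 13 + 29 = 84
Ivan→Frank→Bob→Carol→Grace: 11 + 8 + 13 + 29 = 61
Ivan→Frank→Bob→Nora→Carol→Grace: 11 + 8 + 11 + 18 + 29 = 77
Ivan→Frank→Judy→Bob→Nora→Carol→Grace: 11 + 23 + 8 + 11 + 18 + 29 = 100
Shortest: 61.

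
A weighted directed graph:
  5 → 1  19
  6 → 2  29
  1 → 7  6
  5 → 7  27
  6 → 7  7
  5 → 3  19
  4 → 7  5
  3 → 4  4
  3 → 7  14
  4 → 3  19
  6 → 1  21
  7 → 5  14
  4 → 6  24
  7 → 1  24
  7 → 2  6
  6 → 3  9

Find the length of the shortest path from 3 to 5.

Routes from 3 to 5:
3 -> 4 -> 7 -> 5: 4 + 5 + 14 = 23
3 -> 7 -> 5: 14 + 14 = 28
3 -> 4 -> 6 -> 1 -> 7 -> 5: 4 + 24 + 21 + 6 + 14 = 69
3 -> 4 -> 6 -> 7 -> 5: 4 + 24 + 7 + 14 = 49
Best route has total 23.

23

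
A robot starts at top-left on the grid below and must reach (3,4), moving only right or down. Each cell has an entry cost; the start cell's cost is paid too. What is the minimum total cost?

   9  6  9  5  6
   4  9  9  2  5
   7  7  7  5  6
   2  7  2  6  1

38

Take (0,0) (1,0) (2,0) (3,0) (3,1) (3,2) (3,3) (3,4) for a total of 9 + 4 + 7 + 2 + 7 + 2 + 6 + 1 = 38.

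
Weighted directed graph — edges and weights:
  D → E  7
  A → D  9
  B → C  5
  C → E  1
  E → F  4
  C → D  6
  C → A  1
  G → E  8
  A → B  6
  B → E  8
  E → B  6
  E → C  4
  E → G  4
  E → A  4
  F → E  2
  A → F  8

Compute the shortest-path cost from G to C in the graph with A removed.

12

Routes from G to C avoiding A:
G → E → B → C: 8 + 6 + 5 = 19
G → E → C: 8 + 4 = 12
Best route has total 12.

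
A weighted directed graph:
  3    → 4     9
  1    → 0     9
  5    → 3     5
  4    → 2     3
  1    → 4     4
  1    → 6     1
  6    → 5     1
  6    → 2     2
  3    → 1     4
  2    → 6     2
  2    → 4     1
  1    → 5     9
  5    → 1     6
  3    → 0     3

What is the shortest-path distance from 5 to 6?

Paths from 5 to 6:
5 - 3 - 4 - 2 - 6: 5 + 9 + 3 + 2 = 19
5 - 3 - 1 - 4 - 2 - 6: 5 + 4 + 4 + 3 + 2 = 18
5 - 1 - 4 - 2 - 6: 6 + 4 + 3 + 2 = 15
5 - 3 - 1 - 6: 5 + 4 + 1 = 10
5 - 1 - 6: 6 + 1 = 7
Shortest: 7.

7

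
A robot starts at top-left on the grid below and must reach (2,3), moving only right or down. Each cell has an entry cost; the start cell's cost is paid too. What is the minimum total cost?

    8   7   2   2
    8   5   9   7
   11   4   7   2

28

One optimal route is (0,0) → (0,1) → (0,2) → (0,3) → (1,3) → (2,3).
Its cost is 8 + 7 + 2 + 2 + 7 + 2 = 28.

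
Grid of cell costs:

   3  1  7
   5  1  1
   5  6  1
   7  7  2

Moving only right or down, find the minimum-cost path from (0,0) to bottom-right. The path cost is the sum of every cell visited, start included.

Path [0,0] [0,1] [1,1] [1,2] [2,2] [3,2]: 3 + 1 + 1 + 1 + 1 + 2 = 9.
For comparison, the top-then-right route costs 15.

9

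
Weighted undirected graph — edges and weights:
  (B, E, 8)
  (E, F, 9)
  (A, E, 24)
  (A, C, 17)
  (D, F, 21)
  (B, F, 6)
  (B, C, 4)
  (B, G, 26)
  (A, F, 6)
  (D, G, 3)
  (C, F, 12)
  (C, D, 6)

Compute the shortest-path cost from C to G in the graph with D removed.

Comparing a few candidate routes:
C-A-F-B-G: 17 + 6 + 6 + 26 = 55
C-F-B-G: 12 + 6 + 26 = 44
C-A-F-E-B-G: 17 + 6 + 9 + 8 + 26 = 66
C-A-E-B-G: 17 + 24 + 8 + 26 = 75
C-F-E-B-G: 12 + 9 + 8 + 26 = 55
C-B-G: 4 + 26 = 30
Shortest: 30.

30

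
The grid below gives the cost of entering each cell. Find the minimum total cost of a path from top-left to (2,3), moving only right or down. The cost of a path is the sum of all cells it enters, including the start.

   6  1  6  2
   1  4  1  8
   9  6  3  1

16

Cheapest: [0,0] [0,1] [1,1] [1,2] [2,2] [2,3]
  6 + 1 + 4 + 1 + 3 + 1 = 16
(Top row then right column would cost 24.)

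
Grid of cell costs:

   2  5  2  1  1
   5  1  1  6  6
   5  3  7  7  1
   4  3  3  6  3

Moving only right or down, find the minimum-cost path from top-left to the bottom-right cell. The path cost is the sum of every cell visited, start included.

Cheapest: [0,0] → [0,1] → [0,2] → [0,3] → [0,4] → [1,4] → [2,4] → [3,4]
  2 + 5 + 2 + 1 + 1 + 6 + 1 + 3 = 21

21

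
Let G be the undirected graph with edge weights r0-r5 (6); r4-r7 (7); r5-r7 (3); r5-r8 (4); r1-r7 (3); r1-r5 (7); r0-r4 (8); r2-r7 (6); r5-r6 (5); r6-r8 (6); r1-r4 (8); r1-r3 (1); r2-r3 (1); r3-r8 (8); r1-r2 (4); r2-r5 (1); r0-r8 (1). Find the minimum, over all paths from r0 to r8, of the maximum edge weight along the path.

1

Checking several routes:
r0 -> r5 -> r6 -> r8: max(6, 5, 6) = 6
r0 -> r4 -> r7 -> r2 -> r5 -> r6 -> r8: max(8, 7, 6, 1, 5, 6) = 8
r0 -> r5 -> r8: max(6, 4) = 6
r0 -> r4 -> r7 -> r2 -> r5 -> r1 -> r3 -> r8: max(8, 7, 6, 1, 7, 1, 8) = 8
r0 -> r8: max(1) = 1
The minimum achievable maximum is 1.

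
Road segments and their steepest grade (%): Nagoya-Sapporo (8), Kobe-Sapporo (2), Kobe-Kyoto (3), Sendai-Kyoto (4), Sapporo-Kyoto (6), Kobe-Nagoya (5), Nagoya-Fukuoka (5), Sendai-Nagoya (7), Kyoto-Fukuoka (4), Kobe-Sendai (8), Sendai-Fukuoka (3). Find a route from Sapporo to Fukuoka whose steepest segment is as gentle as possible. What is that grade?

4

Some routes from Sapporo to Fukuoka:
Sapporo → Kobe → Kyoto → Sendai → Fukuoka: max(2, 3, 4, 3) = 4
Sapporo → Kobe → Kyoto → Fukuoka: max(2, 3, 4) = 4
Sapporo → Kobe → Nagoya → Fukuoka: max(2, 5, 5) = 5
The minimum achievable maximum is 4%.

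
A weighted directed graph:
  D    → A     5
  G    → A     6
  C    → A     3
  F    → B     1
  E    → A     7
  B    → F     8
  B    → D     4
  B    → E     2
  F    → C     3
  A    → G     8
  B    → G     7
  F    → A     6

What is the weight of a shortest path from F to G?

8

Paths from F to G:
F→A→G: 6 + 8 = 14
F→B→D→A→G: 1 + 4 + 5 + 8 = 18
F→C→A→G: 3 + 3 + 8 = 14
F→B→G: 1 + 7 = 8
F→B→E→A→G: 1 + 2 + 7 + 8 = 18
Best route has total 8.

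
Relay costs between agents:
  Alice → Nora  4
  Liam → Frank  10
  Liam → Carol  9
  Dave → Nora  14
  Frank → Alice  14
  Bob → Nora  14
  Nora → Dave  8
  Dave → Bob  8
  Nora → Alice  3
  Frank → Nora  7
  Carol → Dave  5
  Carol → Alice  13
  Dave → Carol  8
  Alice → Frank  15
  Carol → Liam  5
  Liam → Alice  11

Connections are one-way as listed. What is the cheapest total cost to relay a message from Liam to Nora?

15

Checking several routes:
Liam → Frank → Alice → Nora: 10 + 14 + 4 = 28
Liam → Carol → Dave → Nora: 9 + 5 + 14 = 28
Liam → Alice → Frank → Nora: 11 + 15 + 7 = 33
Liam → Carol → Alice → Nora: 9 + 13 + 4 = 26
Liam → Frank → Nora: 10 + 7 = 17
Liam → Alice → Nora: 11 + 4 = 15
Best route has total 15.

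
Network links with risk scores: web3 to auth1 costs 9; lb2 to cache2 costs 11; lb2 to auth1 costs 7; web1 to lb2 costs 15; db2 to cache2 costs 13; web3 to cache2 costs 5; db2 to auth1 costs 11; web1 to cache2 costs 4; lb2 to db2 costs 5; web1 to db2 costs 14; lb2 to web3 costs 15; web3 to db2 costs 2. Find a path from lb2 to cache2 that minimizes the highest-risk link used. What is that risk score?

5

Checking several routes:
lb2 → auth1 → web3 → cache2: max(7, 9, 5) = 9
lb2 → db2 → web3 → cache2: max(5, 2, 5) = 5
lb2 → cache2: max(11) = 11
Best route has worst link 5.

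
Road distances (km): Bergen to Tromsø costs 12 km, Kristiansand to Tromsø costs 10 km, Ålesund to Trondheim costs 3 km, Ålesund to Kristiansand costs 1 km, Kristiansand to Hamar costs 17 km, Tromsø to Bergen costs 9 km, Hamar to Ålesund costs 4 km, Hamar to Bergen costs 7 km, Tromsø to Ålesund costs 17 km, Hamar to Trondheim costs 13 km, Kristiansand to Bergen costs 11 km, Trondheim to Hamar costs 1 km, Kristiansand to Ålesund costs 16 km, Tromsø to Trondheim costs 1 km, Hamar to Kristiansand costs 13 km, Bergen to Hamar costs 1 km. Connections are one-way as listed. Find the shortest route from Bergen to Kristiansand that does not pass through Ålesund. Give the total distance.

Paths from Bergen to Kristiansand avoiding Ålesund:
Bergen → Hamar → Kristiansand: 1 + 13 = 14
Bergen → Tromsø → Trondheim → Hamar → Kristiansand: 12 + 1 + 1 + 13 = 27
Shortest: 14 km.

14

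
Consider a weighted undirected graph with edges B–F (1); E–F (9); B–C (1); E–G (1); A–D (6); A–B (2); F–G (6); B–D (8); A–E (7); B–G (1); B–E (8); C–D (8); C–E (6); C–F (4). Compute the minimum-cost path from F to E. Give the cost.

Comparing a few candidate routes:
F-E: 9
F-G-E: 6 + 1 = 7
F-B-G-E: 1 + 1 + 1 = 3
F-B-C-E: 1 + 1 + 6 = 8
F-C-B-G-E: 4 + 1 + 1 + 1 = 7
Shortest: 3.

3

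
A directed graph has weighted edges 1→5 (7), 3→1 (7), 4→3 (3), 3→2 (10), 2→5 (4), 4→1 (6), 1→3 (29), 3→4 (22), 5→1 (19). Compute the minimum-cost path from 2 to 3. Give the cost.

Routes from 2 to 3:
2 → 5 → 1 → 3: 4 + 19 + 29 = 52
Best route has total 52.

52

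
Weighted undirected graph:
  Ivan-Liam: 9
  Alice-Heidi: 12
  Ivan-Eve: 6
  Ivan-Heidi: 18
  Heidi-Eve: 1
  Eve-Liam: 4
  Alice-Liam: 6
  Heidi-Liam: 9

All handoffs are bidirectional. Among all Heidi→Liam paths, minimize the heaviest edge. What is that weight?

Some routes from Heidi to Liam:
Heidi-Liam: max(9) = 9
Heidi-Alice-Liam: max(12, 6) = 12
Heidi-Eve-Liam: max(1, 4) = 4
Heidi-Eve-Ivan-Liam: max(1, 6, 9) = 9
Smallest bottleneck: 4.

4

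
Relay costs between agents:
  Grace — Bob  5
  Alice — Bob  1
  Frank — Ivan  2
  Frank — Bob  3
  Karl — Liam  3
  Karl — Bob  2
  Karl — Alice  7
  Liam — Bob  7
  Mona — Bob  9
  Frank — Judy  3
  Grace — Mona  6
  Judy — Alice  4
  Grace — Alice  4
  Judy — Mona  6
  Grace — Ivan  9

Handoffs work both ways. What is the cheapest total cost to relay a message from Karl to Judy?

7

A few of the Karl→Judy routes:
Karl -> Bob -> Frank -> Judy: 2 + 3 + 3 = 8
Karl -> Alice -> Judy: 7 + 4 = 11
Karl -> Bob -> Alice -> Judy: 2 + 1 + 4 = 7
Karl -> Alice -> Bob -> Frank -> Judy: 7 + 1 + 3 + 3 = 14
Shortest: 7.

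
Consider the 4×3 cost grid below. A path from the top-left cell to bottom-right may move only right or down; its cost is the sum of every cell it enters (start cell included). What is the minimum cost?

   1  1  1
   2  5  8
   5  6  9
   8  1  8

Best path: r0c0 r0c1 r1c1 r2c1 r3c1 r3c2
Cost: 1 + 1 + 5 + 6 + 1 + 8 = 22

22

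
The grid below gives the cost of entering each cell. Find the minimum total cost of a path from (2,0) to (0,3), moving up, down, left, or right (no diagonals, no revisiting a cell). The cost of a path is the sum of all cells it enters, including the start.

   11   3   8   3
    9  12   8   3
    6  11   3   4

Take r2c0→r2c1→r2c2→r2c3→r1c3→r0c3 for a total of 6 + 11 + 3 + 4 + 3 + 3 = 30.

30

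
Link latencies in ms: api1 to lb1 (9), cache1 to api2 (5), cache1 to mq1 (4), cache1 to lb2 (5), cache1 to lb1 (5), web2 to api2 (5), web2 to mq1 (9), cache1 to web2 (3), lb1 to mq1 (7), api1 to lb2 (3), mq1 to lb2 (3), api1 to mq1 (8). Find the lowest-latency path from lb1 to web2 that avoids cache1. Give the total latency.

16

Candidate routes:
lb1-api1-mq1-web2: 9 + 8 + 9 = 26
lb1-mq1-web2: 7 + 9 = 16
lb1-api1-lb2-mq1-web2: 9 + 3 + 3 + 9 = 24
Shortest: 16 ms.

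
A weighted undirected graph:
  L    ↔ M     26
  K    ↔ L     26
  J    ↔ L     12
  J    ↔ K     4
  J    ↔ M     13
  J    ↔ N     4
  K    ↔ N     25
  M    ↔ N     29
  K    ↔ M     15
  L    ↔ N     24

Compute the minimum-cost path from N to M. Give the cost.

Comparing a few candidate routes:
N -> M: 29
N -> J -> M: 4 + 13 = 17
N -> J -> K -> M: 4 + 4 + 15 = 23
The minimum is 17.

17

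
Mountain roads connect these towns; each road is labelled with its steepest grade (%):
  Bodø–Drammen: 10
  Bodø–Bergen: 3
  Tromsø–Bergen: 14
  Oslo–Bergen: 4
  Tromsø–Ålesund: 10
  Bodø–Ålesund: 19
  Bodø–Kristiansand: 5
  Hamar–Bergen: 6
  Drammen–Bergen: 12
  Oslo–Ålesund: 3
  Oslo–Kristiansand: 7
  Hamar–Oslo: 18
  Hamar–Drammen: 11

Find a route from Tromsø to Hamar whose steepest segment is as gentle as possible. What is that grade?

10

Checking several routes:
Tromsø -> Ålesund -> Oslo -> Kristiansand -> Bodø -> Bergen -> Hamar: max(10, 3, 7, 5, 3, 6) = 10
Tromsø -> Ålesund -> Oslo -> Kristiansand -> Bodø -> Drammen -> Hamar: max(10, 3, 7, 5, 10, 11) = 11
Tromsø -> Ålesund -> Oslo -> Kristiansand -> Bodø -> Drammen -> Bergen -> Hamar: max(10, 3, 7, 5, 10, 12, 6) = 12
Tromsø -> Ålesund -> Oslo -> Kristiansand -> Bodø -> Bergen -> Drammen -> Hamar: max(10, 3, 7, 5, 3, 12, 11) = 12
Tromsø -> Ålesund -> Oslo -> Bergen -> Bodø -> Drammen -> Hamar: max(10, 3, 4, 3, 10, 11) = 11
Tromsø -> Ålesund -> Oslo -> Bergen -> Hamar: max(10, 3, 4, 6) = 10
Smallest bottleneck: 10%.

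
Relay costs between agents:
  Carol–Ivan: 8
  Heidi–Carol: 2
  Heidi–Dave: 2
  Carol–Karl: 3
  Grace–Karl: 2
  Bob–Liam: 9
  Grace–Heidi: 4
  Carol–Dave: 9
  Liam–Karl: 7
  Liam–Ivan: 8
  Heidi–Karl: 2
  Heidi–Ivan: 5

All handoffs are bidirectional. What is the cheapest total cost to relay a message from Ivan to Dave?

7

Checking several routes:
Ivan -> Carol -> Heidi -> Dave: 8 + 2 + 2 = 12
Ivan -> Heidi -> Dave: 5 + 2 = 7
Ivan -> Carol -> Karl -> Heidi -> Dave: 8 + 3 + 2 + 2 = 15
Shortest: 7.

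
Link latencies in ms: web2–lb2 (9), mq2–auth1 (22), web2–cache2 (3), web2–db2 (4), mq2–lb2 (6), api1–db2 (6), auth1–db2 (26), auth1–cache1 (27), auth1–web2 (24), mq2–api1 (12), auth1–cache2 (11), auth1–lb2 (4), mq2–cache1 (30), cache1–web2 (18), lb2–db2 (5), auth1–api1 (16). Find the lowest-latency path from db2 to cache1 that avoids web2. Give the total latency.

A few of the db2→cache1 routes:
db2-lb2-mq2-cache1: 5 + 6 + 30 = 41
db2-lb2-auth1-cache1: 5 + 4 + 27 = 36
db2-api1-mq2-cache1: 6 + 12 + 30 = 48
Shortest: 36 ms.

36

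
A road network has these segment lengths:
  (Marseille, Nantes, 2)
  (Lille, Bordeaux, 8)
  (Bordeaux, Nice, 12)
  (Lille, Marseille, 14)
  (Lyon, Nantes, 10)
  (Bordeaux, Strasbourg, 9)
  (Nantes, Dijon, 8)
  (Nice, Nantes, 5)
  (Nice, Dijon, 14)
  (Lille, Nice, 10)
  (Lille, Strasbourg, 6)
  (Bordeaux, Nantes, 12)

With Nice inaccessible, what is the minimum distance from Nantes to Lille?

16

Routes from Nantes to Lille avoiding Nice:
Nantes→Bordeaux→Lille: 12 + 8 = 20
Nantes→Bordeaux→Strasbourg→Lille: 12 + 9 + 6 = 27
Nantes→Marseille→Lille: 2 + 14 = 16
The minimum is 16.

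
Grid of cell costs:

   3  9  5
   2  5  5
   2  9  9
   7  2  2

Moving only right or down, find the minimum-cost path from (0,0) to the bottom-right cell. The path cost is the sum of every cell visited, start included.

Take r0c0 -> r1c0 -> r2c0 -> r3c0 -> r3c1 -> r3c2 for a total of 3 + 2 + 2 + 7 + 2 + 2 = 18.
(Top row then right column would cost 33.)

18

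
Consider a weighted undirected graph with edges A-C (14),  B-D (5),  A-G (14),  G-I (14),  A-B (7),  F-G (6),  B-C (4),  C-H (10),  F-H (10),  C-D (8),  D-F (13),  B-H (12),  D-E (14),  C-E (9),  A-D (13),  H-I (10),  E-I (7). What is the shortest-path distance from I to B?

20

Some routes from I to B:
I→E→D→B: 7 + 14 + 5 = 26
I→H→C→B: 10 + 10 + 4 = 24
I→E→C→B: 7 + 9 + 4 = 20
I→H→B: 10 + 12 = 22
I→H→C→D→B: 10 + 10 + 8 + 5 = 33
I→E→C→D→B: 7 + 9 + 8 + 5 = 29
Shortest: 20.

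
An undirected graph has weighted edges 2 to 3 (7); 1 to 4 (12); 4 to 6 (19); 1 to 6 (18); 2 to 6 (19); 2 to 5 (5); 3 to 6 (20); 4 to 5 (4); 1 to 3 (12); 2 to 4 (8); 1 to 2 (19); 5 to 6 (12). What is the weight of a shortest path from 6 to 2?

A few of the 6→2 routes:
6→5→4→2: 12 + 4 + 8 = 24
6→3→2: 20 + 7 = 27
6→4→5→2: 19 + 4 + 5 = 28
6→2: 19
6→5→2: 12 + 5 = 17
6→4→2: 19 + 8 = 27
The minimum is 17.

17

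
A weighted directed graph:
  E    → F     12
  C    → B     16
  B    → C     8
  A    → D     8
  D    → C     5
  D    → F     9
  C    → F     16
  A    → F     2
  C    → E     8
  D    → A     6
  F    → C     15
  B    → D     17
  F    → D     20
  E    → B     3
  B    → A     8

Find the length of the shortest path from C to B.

Routes from C to B:
C→B: 16
C→E→B: 8 + 3 = 11
Best route has total 11.

11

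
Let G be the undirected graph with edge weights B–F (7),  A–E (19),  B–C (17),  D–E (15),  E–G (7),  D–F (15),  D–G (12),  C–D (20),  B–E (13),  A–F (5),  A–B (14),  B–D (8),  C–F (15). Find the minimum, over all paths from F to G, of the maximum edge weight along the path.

12

A few of the F→G routes:
F→B→D→G: max(7, 8, 12) = 12
F→A→B→E→G: max(5, 14, 13, 7) = 14
F→B→E→G: max(7, 13, 7) = 13
The minimum achievable maximum is 12.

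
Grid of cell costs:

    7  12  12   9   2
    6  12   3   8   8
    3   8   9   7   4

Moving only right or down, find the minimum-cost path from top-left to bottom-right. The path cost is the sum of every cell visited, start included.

Take r0c0 -> r1c0 -> r2c0 -> r2c1 -> r2c2 -> r2c3 -> r2c4 for a total of 7 + 6 + 3 + 8 + 9 + 7 + 4 = 44.
For comparison, the top-then-right route costs 54.

44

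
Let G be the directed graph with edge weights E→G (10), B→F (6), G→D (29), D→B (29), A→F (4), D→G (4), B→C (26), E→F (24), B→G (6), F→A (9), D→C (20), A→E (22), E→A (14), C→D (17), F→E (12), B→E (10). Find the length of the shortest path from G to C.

49

Paths from G to C:
G - D - B - C: 29 + 29 + 26 = 84
G - D - C: 29 + 20 = 49
The minimum is 49.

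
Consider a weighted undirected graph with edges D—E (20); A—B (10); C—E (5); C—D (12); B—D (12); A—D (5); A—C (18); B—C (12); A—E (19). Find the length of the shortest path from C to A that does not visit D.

Routes from C to A avoiding D:
C -> B -> A: 12 + 10 = 22
C -> A: 18
C -> E -> A: 5 + 19 = 24
Shortest: 18.

18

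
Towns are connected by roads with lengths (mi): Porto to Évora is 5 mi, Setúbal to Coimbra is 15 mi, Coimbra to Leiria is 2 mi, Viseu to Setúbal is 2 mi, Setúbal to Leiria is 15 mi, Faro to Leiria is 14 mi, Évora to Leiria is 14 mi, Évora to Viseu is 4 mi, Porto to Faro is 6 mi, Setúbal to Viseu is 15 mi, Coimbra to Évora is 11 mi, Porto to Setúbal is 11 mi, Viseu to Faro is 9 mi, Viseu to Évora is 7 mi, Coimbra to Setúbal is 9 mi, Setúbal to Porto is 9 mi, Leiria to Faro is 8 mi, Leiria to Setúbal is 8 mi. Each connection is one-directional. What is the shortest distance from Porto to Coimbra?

26

Routes from Porto to Coimbra:
Porto -> Évora -> Leiria -> Setúbal -> Coimbra: 5 + 14 + 8 + 15 = 42
Porto -> Évora -> Viseu -> Faro -> Leiria -> Setúbal -> Coimbra: 5 + 4 + 9 + 14 + 8 + 15 = 55
Porto -> Faro -> Leiria -> Setúbal -> Coimbra: 6 + 14 + 8 + 15 = 43
Porto -> Setúbal -> Coimbra: 11 + 15 = 26
Porto -> Évora -> Viseu -> Setúbal -> Coimbra: 5 + 4 + 2 + 15 = 26
Best route has total 26 mi.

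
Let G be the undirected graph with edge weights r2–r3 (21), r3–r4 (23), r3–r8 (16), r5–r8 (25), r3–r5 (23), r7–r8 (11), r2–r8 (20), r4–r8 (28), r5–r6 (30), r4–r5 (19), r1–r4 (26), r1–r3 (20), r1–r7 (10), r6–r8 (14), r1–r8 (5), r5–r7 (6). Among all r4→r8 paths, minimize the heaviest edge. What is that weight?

19

Checking several routes:
r4→r5→r7→r1→r3→r2→r8: max(19, 6, 10, 20, 21, 20) = 21
r4→r5→r7→r1→r8: max(19, 6, 10, 5) = 19
r4→r5→r7→r1→r3→r8: max(19, 6, 10, 20, 16) = 20
r4→r5→r7→r8: max(19, 6, 11) = 19
The minimum achievable maximum is 19.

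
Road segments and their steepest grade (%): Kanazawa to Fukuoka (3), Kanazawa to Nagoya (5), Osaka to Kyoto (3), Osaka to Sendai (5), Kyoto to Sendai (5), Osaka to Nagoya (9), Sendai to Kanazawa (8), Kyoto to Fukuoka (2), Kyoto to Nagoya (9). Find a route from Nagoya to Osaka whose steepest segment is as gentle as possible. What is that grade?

5

Checking several routes:
Nagoya → Kanazawa → Fukuoka → Kyoto → Sendai → Osaka: max(5, 3, 2, 5, 5) = 5
Nagoya → Kanazawa → Sendai → Kyoto → Osaka: max(5, 8, 5, 3) = 8
Nagoya → Kanazawa → Sendai → Osaka: max(5, 8, 5) = 8
Nagoya → Kanazawa → Fukuoka → Kyoto → Osaka: max(5, 3, 2, 3) = 5
The minimum achievable maximum is 5%.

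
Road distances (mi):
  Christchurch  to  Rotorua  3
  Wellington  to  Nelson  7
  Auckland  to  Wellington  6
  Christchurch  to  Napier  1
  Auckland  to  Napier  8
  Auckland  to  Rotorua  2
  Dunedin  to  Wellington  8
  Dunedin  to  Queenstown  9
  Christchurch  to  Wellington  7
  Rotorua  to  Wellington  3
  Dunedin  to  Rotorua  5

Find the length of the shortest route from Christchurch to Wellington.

A few of the Christchurch→Wellington routes:
Christchurch-Rotorua-Auckland-Wellington: 3 + 2 + 6 = 11
Christchurch-Wellington: 7
Christchurch-Rotorua-Wellington: 3 + 3 = 6
Christchurch-Napier-Auckland-Wellington: 1 + 8 + 6 = 15
Christchurch-Napier-Auckland-Rotorua-Wellington: 1 + 8 + 2 + 3 = 14
Shortest: 6 mi.

6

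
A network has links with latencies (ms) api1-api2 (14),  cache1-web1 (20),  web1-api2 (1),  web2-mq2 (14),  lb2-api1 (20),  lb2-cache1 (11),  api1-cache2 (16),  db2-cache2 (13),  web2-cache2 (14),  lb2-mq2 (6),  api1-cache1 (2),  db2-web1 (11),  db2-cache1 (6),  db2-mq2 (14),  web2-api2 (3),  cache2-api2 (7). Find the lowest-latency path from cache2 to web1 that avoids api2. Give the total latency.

24

Checking several routes:
cache2 - web2 - mq2 - db2 - web1: 14 + 14 + 14 + 11 = 53
cache2 - db2 - web1: 13 + 11 = 24
cache2 - api1 - cache1 - db2 - web1: 16 + 2 + 6 + 11 = 35
cache2 - api1 - cache1 - web1: 16 + 2 + 20 = 38
cache2 - db2 - cache1 - web1: 13 + 6 + 20 = 39
The minimum is 24 ms.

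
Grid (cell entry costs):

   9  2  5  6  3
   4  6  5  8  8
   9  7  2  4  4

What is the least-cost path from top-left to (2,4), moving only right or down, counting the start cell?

31

One optimal route is r0c0 -> r0c1 -> r0c2 -> r1c2 -> r2c2 -> r2c3 -> r2c4.
Its cost is 9 + 2 + 5 + 5 + 2 + 4 + 4 = 31.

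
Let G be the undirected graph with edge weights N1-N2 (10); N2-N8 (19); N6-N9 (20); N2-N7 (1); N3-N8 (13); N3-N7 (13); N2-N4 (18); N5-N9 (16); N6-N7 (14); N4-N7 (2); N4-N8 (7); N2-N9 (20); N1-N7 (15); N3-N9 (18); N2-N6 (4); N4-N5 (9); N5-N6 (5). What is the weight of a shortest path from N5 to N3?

Checking several routes:
N5 -> N6 -> N2 -> N7 -> N3: 5 + 4 + 1 + 13 = 23
N5 -> N6 -> N7 -> N3: 5 + 14 + 13 = 32
N5 -> N9 -> N3: 16 + 18 = 34
N5 -> N4 -> N7 -> N3: 9 + 2 + 13 = 24
N5 -> N4 -> N8 -> N3: 9 + 7 + 13 = 29
N5 -> N6 -> N2 -> N7 -> N4 -> N8 -> N3: 5 + 4 + 1 + 2 + 7 + 13 = 32
Best route has total 23.

23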